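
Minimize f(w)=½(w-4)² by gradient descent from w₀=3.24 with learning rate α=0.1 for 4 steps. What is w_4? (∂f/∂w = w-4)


step 1: grad = 3.24-4 = -0.76; w = 3.24 - 0.1·(-0.76) = 3.316
step 2: grad = 3.316-4 = -0.684; w = 3.316 - 0.1·(-0.684) = 3.3844
step 3: grad = 3.3844-4 = -0.6156; w = 3.3844 - 0.1·(-0.6156) = 3.44596
step 4: grad = 3.44596-4 = -0.55404; w = 3.44596 - 0.1·(-0.55404) = 3.501364

3.501364


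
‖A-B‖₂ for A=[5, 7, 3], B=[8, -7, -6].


d = √((5-8)² + (7+ 7)² + (3+ 6)²)
  = √(9 + 196 + 81)
  = √286 = 16.9115

16.9115


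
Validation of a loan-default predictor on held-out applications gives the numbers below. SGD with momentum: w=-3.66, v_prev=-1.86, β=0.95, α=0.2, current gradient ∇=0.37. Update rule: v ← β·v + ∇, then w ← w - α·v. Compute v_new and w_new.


v_new = 0.95·-1.86 + 0.37 = -1.767 + 0.37 = -1.397
w_new = -3.66 - 0.2·-1.397 = -3.66 + 0.2794 = -3.3806

v_new=-1.397, w_new=-3.3806


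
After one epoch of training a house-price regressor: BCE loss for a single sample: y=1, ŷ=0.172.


BCE = -[y·ln(p) + (1-y)·ln(1-p)]
= -1·ln(0.172) - 0
= -ln(0.172) = 1.7603

1.7603


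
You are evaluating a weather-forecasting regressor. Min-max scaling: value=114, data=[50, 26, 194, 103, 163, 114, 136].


min=26, max=194
(114-26)/(194-26) = 88/168 = 0.5238

0.5238


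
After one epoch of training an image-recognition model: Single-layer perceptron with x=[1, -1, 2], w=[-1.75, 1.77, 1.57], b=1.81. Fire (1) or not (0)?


z = (1)·(-1.75) + (-1)·(1.77) + (2)·(1.57) + 1.81
  = 1.43
step(z) = 1 (z≥0)

1


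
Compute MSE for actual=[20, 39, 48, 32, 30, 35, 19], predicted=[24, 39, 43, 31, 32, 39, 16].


Squared errors: (20-24)²=16, (39-39)²=0, (48-43)²=25, (32-31)²=1, (30-32)²=4, (35-39)²=16, (19-16)²=9
Sum = 71
MSE = 71/7 = 71/7

71/7


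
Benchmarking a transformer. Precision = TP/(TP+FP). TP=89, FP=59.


Precision = TP/(TP+FP)
= 89/(89+59)
= 89/148 = 60.14%

60.14%


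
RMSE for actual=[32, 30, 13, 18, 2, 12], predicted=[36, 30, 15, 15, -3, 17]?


MSE = 79/6 = 13.1667
RMSE = √(79/6) = 3.6286

3.6286


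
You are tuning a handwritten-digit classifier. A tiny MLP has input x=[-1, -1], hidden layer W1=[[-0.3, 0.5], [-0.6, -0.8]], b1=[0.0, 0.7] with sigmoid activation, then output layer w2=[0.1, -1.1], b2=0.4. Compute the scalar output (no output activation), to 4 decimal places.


z1[0] = (-0.3)·(-1) + (0.5)·(-1) + 0.0 = -0.2
z1[1] = (-0.6)·(-1) + (-0.8)·(-1) + 0.7 = 2.1
h = sigmoid(z1) = [0.4502, 0.8909]
output = (0.1)·(0.4502) + (-1.1)·(0.8909) + 0.4 = -0.535

-0.535


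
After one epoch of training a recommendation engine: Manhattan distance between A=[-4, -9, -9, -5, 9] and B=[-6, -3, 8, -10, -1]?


d = |-4+ 6| + |-9+ 3| + |-9-8| + |-5+ 10| + |9+ 1|
  = 2 + 6 + 17 + 5 + 10
  = 40

40


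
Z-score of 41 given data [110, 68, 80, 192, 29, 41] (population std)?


μ = 86.6667, σ = 53.9187
z = (41 - 86.6667)/53.9187 = -0.847

-0.847


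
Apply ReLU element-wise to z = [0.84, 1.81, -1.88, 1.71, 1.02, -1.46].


ReLU(0.84) = max(0, 0.84) = 0.84
ReLU(1.81) = max(0, 1.81) = 1.81
ReLU(-1.88) = max(0, -1.88) = 0.0
ReLU(1.71) = max(0, 1.71) = 1.71
ReLU(1.02) = max(0, 1.02) = 1.02
ReLU(-1.46) = max(0, -1.46) = 0.0
result = [0.84, 1.81, 0.0, 1.71, 1.02, 0.0]

[0.84, 1.81, 0.0, 1.71, 1.02, 0.0]


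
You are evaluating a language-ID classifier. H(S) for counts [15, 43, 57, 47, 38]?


Probabilities: [15/200, 43/200, 57/200, 47/200, 38/200] ≈ [0.075, 0.215, 0.285, 0.235, 0.19]
H = -((15/200)·log₂(15/200) + (43/200)·log₂(43/200) + (57/200)·log₂(57/200) + (47/200)·log₂(47/200) + (38/200)·log₂(38/200))
  = 2.2194 bits

2.2194 bits


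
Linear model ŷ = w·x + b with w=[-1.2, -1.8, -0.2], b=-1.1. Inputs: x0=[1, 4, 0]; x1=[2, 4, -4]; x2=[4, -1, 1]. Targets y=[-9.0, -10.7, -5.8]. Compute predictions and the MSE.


ŷ0 = (-1.2)·(1) + (-1.8)·(4) + (-0.2)·(0) - 1.1 = -9.5
ŷ1 = (-1.2)·(2) + (-1.8)·(4) + (-0.2)·(-4) - 1.1 = -9.9
ŷ2 = (-1.2)·(4) + (-1.8)·(-1) + (-0.2)·(1) - 1.1 = -4.3
errors² = [0.25, 0.64, 2.25]
MSE = 3.1400/3 = 1.0467

1.0467


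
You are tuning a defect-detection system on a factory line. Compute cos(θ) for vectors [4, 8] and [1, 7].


A·B = 4·1 + 8·7 = 60
‖A‖ = √80 = 8.9443, ‖B‖ = √50 = 7.0711
cos = 60/(√80·√50) = 60/√4000 = 0.9487

0.9487


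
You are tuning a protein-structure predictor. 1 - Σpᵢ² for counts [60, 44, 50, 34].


Probabilities: [60/188, 44/188, 50/188, 34/188] ≈ [0.3191, 0.234, 0.266, 0.1809]
Σpᵢ² = (3600 + 1936 + 2500 + 1156)/188² = 9192/35344
Gini = 1 - Σpᵢ² = 1 - 9192/35344 = 0.7399

0.7399


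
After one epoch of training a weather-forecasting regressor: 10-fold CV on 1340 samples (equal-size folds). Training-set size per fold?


Fold size = 1340/10 = 134
Training per fold = 1340 - 134 = 1206

1206


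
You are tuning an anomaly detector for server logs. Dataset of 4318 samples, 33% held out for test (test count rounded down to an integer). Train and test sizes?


Test = ⌊4318·33/100⌋ = 1424
Train = 4318 - 1424 = 2894

Train: 2894, Test: 1424


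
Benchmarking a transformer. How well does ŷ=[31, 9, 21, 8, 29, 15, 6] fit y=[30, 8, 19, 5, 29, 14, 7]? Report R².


ȳ = 16
SS_res = Σ(y-ŷ)² = 17
SS_tot = Σ(y-ȳ)² = 644
R² = 1 - SS_res/SS_tot = 1 - 0.0264 = 0.9736

0.9736


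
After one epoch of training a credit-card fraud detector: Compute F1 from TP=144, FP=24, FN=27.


Precision = 144/168 = 0.8571
Recall = 144/171 = 0.8421
F1 = 2·P·R/(P+R) = 2·TP/(2·TP+FP+FN) = 288/(288+24+27) = 288/339 = 0.8496

0.8496


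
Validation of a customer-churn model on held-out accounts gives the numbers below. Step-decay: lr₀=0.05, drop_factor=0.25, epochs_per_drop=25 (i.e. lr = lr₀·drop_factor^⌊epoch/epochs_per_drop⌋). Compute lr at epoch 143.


n_drops = ⌊143/25⌋ = 5
lr = 0.05·0.25^5 = 0.05·0.0009765625 = 0.000048828125

0.000048828125


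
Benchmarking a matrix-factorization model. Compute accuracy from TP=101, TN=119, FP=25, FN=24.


Accuracy = (TP+TN)/(TP+TN+FP+FN)
= (101+119)/(269)
= 220/269 = 81.78%

81.78%


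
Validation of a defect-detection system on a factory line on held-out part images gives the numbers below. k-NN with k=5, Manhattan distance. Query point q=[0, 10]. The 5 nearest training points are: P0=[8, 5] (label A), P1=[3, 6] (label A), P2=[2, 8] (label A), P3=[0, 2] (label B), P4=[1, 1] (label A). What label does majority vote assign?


d(q,P0) = 13  (label A)
d(q,P1) = 7  (label A)
d(q,P2) = 4  (label A)
d(q,P3) = 8  (label B)
d(q,P4) = 10  (label A)
Votes: A=4, B=1
Majority → A

A


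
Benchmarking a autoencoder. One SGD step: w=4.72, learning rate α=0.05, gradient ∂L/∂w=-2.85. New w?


w_new = w - α·∇
= 4.72 - 0.05·-2.85
= 4.72 + 0.1425
= 4.8625

4.8625


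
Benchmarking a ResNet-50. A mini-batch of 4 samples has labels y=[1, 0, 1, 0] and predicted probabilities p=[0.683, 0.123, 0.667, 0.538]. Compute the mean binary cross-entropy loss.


L[0] = -ln(0.683) = 0.3813
L[1] = -ln(1-0.123) = -ln(0.877) = 0.1312
L[2] = -ln(0.667) = 0.405
L[3] = -ln(1-0.538) = -ln(0.462) = 0.7722
mean = (0.3813 + 0.1312 + 0.405 + 0.7722)/4 = 0.4224

0.4224


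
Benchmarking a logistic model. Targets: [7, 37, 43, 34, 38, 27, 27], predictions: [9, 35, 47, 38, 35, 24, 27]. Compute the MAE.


Absolute errors: |7-9|=2, |37-35|=2, |43-47|=4, |34-38|=4, |38-35|=3, |27-24|=3, |27-27|=0
Sum = 18
MAE = 18/7 = 18/7

18/7


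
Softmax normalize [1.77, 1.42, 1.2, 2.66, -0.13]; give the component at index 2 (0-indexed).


Exponentials: e^1.77=5.8709, e^1.42=4.1371, e^1.2=3.3201, e^2.66=14.2963, e^-0.13=0.8781
Sum = 28.5025
Softmax = [0.206, 0.1451, 0.1165, 0.5016, 0.0308]
p[2] = 3.3201/28.5025 = 0.1165

0.1165


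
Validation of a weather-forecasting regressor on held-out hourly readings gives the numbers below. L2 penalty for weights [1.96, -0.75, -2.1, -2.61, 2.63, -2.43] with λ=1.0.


‖w‖₂² = (1.96)² + (-0.75)² + (-2.1)² + (-2.61)² + (2.63)² + (-2.43)²
     = 3.8416 + 0.5625 + 4.41 + 6.8121 + 6.9169 + 5.9049
     = 28.448
λ·‖w‖₂² = 1.0·28.448 = 28.448

28.448


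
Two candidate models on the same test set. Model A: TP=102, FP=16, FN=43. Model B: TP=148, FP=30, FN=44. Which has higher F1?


Model A: P=102/118=0.8644, R=102/145=0.7034, F1=2PR/(P+R)=2TP/(2TP+FP+FN)=204/263=0.7757
Model B: P=148/178=0.8315, R=148/192=0.7708, F1=2PR/(P+R)=2TP/(2TP+FP+FN)=296/370=0.8
0.7757 < 0.8 → Model B

Model B


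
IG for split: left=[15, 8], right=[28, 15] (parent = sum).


Parent = [43, 23], H_parent = 0.9327
H_left = 0.9321 (n=23), H_right = 0.933 (n=43)
H_children = (23/66)·0.9321 + (43/66)·0.933 = 0.9327
IG = 0.9327 - 0.9327 = 0.0

0.0


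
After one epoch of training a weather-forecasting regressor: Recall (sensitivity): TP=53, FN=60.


Recall = TP/(TP+FN)
= 53/(53+60)
= 53/113 = 46.9%

46.9%


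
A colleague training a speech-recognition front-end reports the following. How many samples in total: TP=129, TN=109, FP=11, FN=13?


Total = TP + TN + FP + FN
= 129 + 109 + 11 + 13
= 262
(Predicted positive: 140, predicted negative: 122)

262


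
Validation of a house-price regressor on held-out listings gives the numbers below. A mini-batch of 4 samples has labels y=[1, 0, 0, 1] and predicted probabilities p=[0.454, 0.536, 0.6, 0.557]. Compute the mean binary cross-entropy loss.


L[0] = -ln(0.454) = 0.7897
L[1] = -ln(1-0.536) = -ln(0.464) = 0.7679
L[2] = -ln(1-0.6) = -ln(0.4) = 0.9163
L[3] = -ln(0.557) = 0.5852
mean = (0.7897 + 0.7679 + 0.9163 + 0.5852)/4 = 0.7648

0.7648


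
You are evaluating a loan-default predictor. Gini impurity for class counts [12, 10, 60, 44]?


Probabilities: [12/126, 10/126, 60/126, 44/126] ≈ [0.0952, 0.0794, 0.4762, 0.3492]
Σpᵢ² = (144 + 100 + 3600 + 1936)/126² = 5780/15876
Gini = 1 - Σpᵢ² = 1 - 5780/15876 = 0.6359

0.6359


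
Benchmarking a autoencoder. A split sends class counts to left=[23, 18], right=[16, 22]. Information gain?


Parent = [39, 40], H_parent = 0.9999
H_left = 0.9892 (n=41), H_right = 0.9819 (n=38)
H_children = (41/79)·0.9892 + (38/79)·0.9819 = 0.9857
IG = 0.9999 - 0.9857 = 0.0142

0.0142


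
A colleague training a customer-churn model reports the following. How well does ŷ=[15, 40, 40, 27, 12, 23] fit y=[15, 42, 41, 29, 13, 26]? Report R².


ȳ = 27.6667
SS_res = Σ(y-ŷ)² = 19
SS_tot = Σ(y-ȳ)² = 763.33
R² = 1 - SS_res/SS_tot = 1 - 0.0249 = 0.9751

0.9751


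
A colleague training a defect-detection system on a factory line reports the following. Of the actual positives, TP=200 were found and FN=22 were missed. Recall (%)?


Recall = TP/(TP+FN)
= 200/(200+22)
= 200/222 = 90.09%

90.09%


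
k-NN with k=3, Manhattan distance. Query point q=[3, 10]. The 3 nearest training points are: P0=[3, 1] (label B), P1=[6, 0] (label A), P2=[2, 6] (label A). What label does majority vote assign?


d(q,P0) = 9  (label B)
d(q,P1) = 13  (label A)
d(q,P2) = 5  (label A)
Votes: A=2, B=1
Majority → A

A


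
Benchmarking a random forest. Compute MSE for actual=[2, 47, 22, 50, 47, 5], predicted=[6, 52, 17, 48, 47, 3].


Squared errors: (2-6)²=16, (47-52)²=25, (22-17)²=25, (50-48)²=4, (47-47)²=0, (5-3)²=4
Sum = 74
MSE = 74/6 = 37/3

37/3


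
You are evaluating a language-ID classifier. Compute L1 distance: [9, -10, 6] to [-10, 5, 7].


d = |9+ 10| + |-10-5| + |6-7|
  = 19 + 15 + 1
  = 35

35


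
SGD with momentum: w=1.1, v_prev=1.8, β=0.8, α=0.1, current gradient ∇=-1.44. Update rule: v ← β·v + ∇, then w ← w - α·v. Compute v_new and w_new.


v_new = 0.8·1.8 - 1.44 = 1.44 - 1.44 = 0
w_new = 1.1 - 0.1·0 = 1.1 - 0 = 1.1

v_new=0, w_new=1.1


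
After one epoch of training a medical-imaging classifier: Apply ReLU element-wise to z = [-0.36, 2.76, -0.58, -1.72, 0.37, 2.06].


ReLU(-0.36) = max(0, -0.36) = 0.0
ReLU(2.76) = max(0, 2.76) = 2.76
ReLU(-0.58) = max(0, -0.58) = 0.0
ReLU(-1.72) = max(0, -1.72) = 0.0
ReLU(0.37) = max(0, 0.37) = 0.37
ReLU(2.06) = max(0, 2.06) = 2.06
result = [0.0, 2.76, 0.0, 0.0, 0.37, 2.06]

[0.0, 2.76, 0.0, 0.0, 0.37, 2.06]


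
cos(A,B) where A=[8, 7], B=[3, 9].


A·B = 8·3 + 7·9 = 87
‖A‖ = √113 = 10.6301, ‖B‖ = √90 = 9.4868
cos = 87/(√113·√90) = 87/√10170 = 0.8627

0.8627


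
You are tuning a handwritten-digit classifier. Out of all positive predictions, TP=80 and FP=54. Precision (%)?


Precision = TP/(TP+FP)
= 80/(80+54)
= 80/134 = 59.7%

59.7%


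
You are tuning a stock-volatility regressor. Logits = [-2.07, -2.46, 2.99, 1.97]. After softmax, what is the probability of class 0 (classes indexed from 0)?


Exponentials: e^-2.07=0.1262, e^-2.46=0.0854, e^2.99=19.8857, e^1.97=7.1707
Sum = 27.268
Softmax = [0.0046, 0.0031, 0.7293, 0.263]
p[0] = 0.1262/27.268 = 0.0046

0.0046


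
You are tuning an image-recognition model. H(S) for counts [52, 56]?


Probabilities: [52/108, 56/108] ≈ [0.4815, 0.5185]
H = -((52/108)·log₂(52/108) + (56/108)·log₂(56/108))
  = 0.999 bits

0.999 bits


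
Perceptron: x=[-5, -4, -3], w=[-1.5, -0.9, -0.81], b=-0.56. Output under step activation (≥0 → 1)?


z = (-5)·(-1.5) + (-4)·(-0.9) + (-3)·(-0.81) - 0.56
  = 12.97
step(z) = 1 (z≥0)

1


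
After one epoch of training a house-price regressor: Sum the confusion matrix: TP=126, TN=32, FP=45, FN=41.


Total = TP + TN + FP + FN
= 126 + 32 + 45 + 41
= 244
(Predicted positive: 171, predicted negative: 73)

244


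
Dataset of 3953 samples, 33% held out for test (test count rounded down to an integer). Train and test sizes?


Test = ⌊3953·33/100⌋ = 1304
Train = 3953 - 1304 = 2649

Train: 2649, Test: 1304


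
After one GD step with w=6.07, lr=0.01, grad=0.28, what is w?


w_new = w - α·∇
= 6.07 - 0.01·0.28
= 6.07 - 0.0028
= 6.0672

6.0672


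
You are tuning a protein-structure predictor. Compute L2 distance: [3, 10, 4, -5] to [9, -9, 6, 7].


d = √((3-9)² + (10+ 9)² + (4-6)² + (-5-7)²)
  = √(36 + 361 + 4 + 144)
  = √545 = 23.3452

23.3452


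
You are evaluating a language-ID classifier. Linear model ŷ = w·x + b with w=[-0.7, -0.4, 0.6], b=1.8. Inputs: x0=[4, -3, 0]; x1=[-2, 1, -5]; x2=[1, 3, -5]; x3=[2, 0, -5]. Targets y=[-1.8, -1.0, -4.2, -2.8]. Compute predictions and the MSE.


ŷ0 = (-0.7)·(4) + (-0.4)·(-3) + (0.6)·(0) + 1.8 = 0.2
ŷ1 = (-0.7)·(-2) + (-0.4)·(1) + (0.6)·(-5) + 1.8 = -0.2
ŷ2 = (-0.7)·(1) + (-0.4)·(3) + (0.6)·(-5) + 1.8 = -3.1
ŷ3 = (-0.7)·(2) + (-0.4)·(0) + (0.6)·(-5) + 1.8 = -2.6
errors² = [4.0, 0.64, 1.21, 0.04]
MSE = 5.8900/4 = 1.4725

1.4725


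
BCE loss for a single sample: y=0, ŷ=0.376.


BCE = -[y·ln(p) + (1-y)·ln(1-p)]
= -0 - 1·ln(1-0.376)
= -ln(0.624) = 0.4716

0.4716


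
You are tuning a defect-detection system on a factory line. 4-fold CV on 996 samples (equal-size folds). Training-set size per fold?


Fold size = 996/4 = 249
Training per fold = 996 - 249 = 747

747


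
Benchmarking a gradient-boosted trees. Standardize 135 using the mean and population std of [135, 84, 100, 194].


μ = 128.25, σ = 42.2041
z = (135 - 128.25)/42.2041 = 0.1599

0.1599


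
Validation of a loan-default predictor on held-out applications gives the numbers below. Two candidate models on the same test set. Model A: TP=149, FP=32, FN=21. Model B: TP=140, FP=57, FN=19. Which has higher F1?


Model A: P=149/181=0.8232, R=149/170=0.8765, F1=2PR/(P+R)=2TP/(2TP+FP+FN)=298/351=0.849
Model B: P=140/197=0.7107, R=140/159=0.8805, F1=2PR/(P+R)=2TP/(2TP+FP+FN)=280/356=0.7865
0.849 > 0.7865 → Model A

Model A


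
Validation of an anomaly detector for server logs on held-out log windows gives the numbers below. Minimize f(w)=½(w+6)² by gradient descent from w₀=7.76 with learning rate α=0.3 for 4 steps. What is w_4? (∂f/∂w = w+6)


step 1: grad = 7.76+6 = 13.76; w = 7.76 - 0.3·(13.76) = 3.632
step 2: grad = 3.632+6 = 9.632; w = 3.632 - 0.3·(9.632) = 0.7424
step 3: grad = 0.7424+6 = 6.7424; w = 0.7424 - 0.3·(6.7424) = -1.28032
step 4: grad = -1.28032+6 = 4.71968; w = -1.28032 - 0.3·(4.71968) = -2.696224

-2.696224


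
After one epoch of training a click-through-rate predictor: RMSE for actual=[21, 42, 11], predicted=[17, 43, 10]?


MSE = 18/3 = 6
RMSE = √(18/3) = 2.4495

2.4495


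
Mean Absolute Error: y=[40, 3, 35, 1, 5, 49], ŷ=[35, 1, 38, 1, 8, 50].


Absolute errors: |40-35|=5, |3-1|=2, |35-38|=3, |1-1|=0, |5-8|=3, |49-50|=1
Sum = 14
MAE = 14/6 = 7/3

7/3


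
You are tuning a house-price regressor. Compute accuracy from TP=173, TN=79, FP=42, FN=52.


Accuracy = (TP+TN)/(TP+TN+FP+FN)
= (173+79)/(346)
= 252/346 = 72.83%

72.83%


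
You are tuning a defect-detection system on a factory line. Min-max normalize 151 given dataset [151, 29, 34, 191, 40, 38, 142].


min=29, max=191
(151-29)/(191-29) = 122/162 = 0.7531

0.7531


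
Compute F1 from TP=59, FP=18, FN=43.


Precision = 59/77 = 0.7662
Recall = 59/102 = 0.5784
F1 = 2·P·R/(P+R) = 2·TP/(2·TP+FP+FN) = 118/(118+18+43) = 118/179 = 0.6592

0.6592


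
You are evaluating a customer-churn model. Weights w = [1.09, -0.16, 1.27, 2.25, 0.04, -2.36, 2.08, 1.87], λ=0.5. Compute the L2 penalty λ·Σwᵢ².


‖w‖₂² = (1.09)² + (-0.16)² + (1.27)² + (2.25)² + (0.04)² + (-2.36)² + (2.08)² + (1.87)²
     = 1.1881 + 0.0256 + 1.6129 + 5.0625 + 0.0016 + 5.5696 + 4.3264 + 3.4969
     = 21.2836
λ·‖w‖₂² = 0.5·21.2836 = 10.6418

10.6418


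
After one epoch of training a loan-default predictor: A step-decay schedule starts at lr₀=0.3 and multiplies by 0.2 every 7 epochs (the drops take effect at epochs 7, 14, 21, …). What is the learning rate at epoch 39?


n_drops = ⌊39/7⌋ = 5
lr = 0.3·0.2^5 = 0.3·0.00032 = 0.000096

0.000096


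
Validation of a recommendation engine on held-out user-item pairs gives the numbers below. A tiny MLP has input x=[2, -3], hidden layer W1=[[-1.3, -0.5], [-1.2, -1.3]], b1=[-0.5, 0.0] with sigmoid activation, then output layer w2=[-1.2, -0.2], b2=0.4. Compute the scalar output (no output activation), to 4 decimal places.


z1[0] = (-1.3)·(2) + (-0.5)·(-3) - 0.5 = -1.6
z1[1] = (-1.2)·(2) + (-1.3)·(-3) + 0.0 = 1.5
h = sigmoid(z1) = [0.168, 0.8176]
output = (-1.2)·(0.168) + (-0.2)·(0.8176) + 0.4 = 0.0349

0.0349


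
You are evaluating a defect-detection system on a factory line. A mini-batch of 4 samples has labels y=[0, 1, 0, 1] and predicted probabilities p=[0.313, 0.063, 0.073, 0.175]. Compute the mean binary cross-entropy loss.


L[0] = -ln(1-0.313) = -ln(0.687) = 0.3754
L[1] = -ln(0.063) = 2.7646
L[2] = -ln(1-0.073) = -ln(0.927) = 0.0758
L[3] = -ln(0.175) = 1.743
mean = (0.3754 + 2.7646 + 0.0758 + 1.743)/4 = 1.2397

1.2397


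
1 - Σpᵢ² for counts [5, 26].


Probabilities: [5/31, 26/31] ≈ [0.1613, 0.8387]
Σpᵢ² = (25 + 676)/31² = 701/961
Gini = 1 - Σpᵢ² = 1 - 701/961 = 0.2706

0.2706


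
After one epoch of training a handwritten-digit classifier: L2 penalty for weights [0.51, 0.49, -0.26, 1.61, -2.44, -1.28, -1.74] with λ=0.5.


‖w‖₂² = (0.51)² + (0.49)² + (-0.26)² + (1.61)² + (-2.44)² + (-1.28)² + (-1.74)²
     = 0.2601 + 0.2401 + 0.0676 + 2.5921 + 5.9536 + 1.6384 + 3.0276
     = 13.7795
λ·‖w‖₂² = 0.5·13.7795 = 6.88975

6.88975


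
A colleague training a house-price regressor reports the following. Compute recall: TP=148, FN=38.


Recall = TP/(TP+FN)
= 148/(148+38)
= 148/186 = 79.57%

79.57%


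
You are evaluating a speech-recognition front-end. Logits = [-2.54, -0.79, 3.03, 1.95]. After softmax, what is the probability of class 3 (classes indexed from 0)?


Exponentials: e^-2.54=0.0789, e^-0.79=0.4538, e^3.03=20.6972, e^1.95=7.0287
Sum = 28.2586
Softmax = [0.0028, 0.0161, 0.7324, 0.2487]
p[3] = 7.0287/28.2586 = 0.2487

0.2487


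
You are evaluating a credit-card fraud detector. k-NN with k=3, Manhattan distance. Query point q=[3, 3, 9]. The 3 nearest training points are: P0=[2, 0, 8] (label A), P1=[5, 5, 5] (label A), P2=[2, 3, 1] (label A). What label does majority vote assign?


d(q,P0) = 5  (label A)
d(q,P1) = 8  (label A)
d(q,P2) = 9  (label A)
Votes: A=3, B=0
Majority → A

A


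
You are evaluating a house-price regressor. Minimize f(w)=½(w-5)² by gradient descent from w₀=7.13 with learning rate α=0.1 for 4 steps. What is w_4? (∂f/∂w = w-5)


step 1: grad = 7.13-5 = 2.13; w = 7.13 - 0.1·(2.13) = 6.917
step 2: grad = 6.917-5 = 1.917; w = 6.917 - 0.1·(1.917) = 6.7253
step 3: grad = 6.7253-5 = 1.7253; w = 6.7253 - 0.1·(1.7253) = 6.55277
step 4: grad = 6.55277-5 = 1.55277; w = 6.55277 - 0.1·(1.55277) = 6.397493

6.397493


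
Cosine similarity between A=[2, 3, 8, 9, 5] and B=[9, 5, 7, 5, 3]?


A·B = 2·9 + 3·5 + 8·7 + 9·5 + 5·3 = 149
‖A‖ = √183 = 13.5277, ‖B‖ = √189 = 13.7477
cos = 149/(√183·√189) = 149/√34587 = 0.8012

0.8012


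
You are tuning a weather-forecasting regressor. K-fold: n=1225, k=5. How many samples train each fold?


Fold size = 1225/5 = 245
Training per fold = 1225 - 245 = 980

980


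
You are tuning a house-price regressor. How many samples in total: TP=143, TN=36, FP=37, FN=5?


Total = TP + TN + FP + FN
= 143 + 36 + 37 + 5
= 221
(Predicted positive: 180, predicted negative: 41)

221


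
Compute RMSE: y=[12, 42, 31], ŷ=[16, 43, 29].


MSE = 21/3 = 7
RMSE = √(21/3) = 2.6458

2.6458


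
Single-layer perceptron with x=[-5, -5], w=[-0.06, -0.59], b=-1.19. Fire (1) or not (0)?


z = (-5)·(-0.06) + (-5)·(-0.59) - 1.19
  = 2.06
step(z) = 1 (z≥0)

1


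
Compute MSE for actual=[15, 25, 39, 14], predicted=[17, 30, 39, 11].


Squared errors: (15-17)²=4, (25-30)²=25, (39-39)²=0, (14-11)²=9
Sum = 38
MSE = 38/4 = 19/2

19/2


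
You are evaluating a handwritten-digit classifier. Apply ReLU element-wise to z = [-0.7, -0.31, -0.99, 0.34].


ReLU(-0.7) = max(0, -0.7) = 0.0
ReLU(-0.31) = max(0, -0.31) = 0.0
ReLU(-0.99) = max(0, -0.99) = 0.0
ReLU(0.34) = max(0, 0.34) = 0.34
result = [0.0, 0.0, 0.0, 0.34]

[0.0, 0.0, 0.0, 0.34]


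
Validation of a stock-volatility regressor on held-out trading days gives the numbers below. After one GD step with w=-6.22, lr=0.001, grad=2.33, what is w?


w_new = w - α·∇
= -6.22 - 0.001·2.33
= -6.22 - 0.00233
= -6.22233

-6.22233


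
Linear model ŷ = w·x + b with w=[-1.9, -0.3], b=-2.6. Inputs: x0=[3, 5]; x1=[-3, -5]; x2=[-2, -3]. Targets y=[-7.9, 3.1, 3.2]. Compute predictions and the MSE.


ŷ0 = (-1.9)·(3) + (-0.3)·(5) - 2.6 = -9.8
ŷ1 = (-1.9)·(-3) + (-0.3)·(-5) - 2.6 = 4.6
ŷ2 = (-1.9)·(-2) + (-0.3)·(-3) - 2.6 = 2.1
errors² = [3.61, 2.25, 1.21]
MSE = 7.0700/3 = 2.3567

2.3567


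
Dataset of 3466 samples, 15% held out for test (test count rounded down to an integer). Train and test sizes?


Test = ⌊3466·15/100⌋ = 519
Train = 3466 - 519 = 2947

Train: 2947, Test: 519


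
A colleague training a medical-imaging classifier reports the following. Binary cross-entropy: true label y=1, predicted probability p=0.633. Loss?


BCE = -[y·ln(p) + (1-y)·ln(1-p)]
= -1·ln(0.633) - 0
= -ln(0.633) = 0.4573

0.4573


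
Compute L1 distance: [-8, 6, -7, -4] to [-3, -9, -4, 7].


d = |-8+ 3| + |6+ 9| + |-7+ 4| + |-4-7|
  = 5 + 15 + 3 + 11
  = 34

34


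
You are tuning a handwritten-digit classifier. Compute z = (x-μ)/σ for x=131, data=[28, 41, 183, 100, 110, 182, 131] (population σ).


μ = 110.7143, σ = 56.7393
z = (131 - 110.7143)/56.7393 = 0.3575

0.3575


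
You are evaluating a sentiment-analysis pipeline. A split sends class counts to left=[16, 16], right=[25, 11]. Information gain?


Parent = [41, 27], H_parent = 0.9692
H_left = 1 (n=32), H_right = 0.888 (n=36)
H_children = (32/68)·1 + (36/68)·0.888 = 0.9407
IG = 0.9692 - 0.9407 = 0.0285

0.0285


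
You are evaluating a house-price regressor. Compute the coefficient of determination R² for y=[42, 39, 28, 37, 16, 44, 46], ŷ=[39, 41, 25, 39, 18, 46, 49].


ȳ = 36
SS_res = Σ(y-ŷ)² = 43
SS_tot = Σ(y-ȳ)² = 674
R² = 1 - SS_res/SS_tot = 1 - 0.0638 = 0.9362

0.9362


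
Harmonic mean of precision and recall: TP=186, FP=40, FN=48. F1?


Precision = 186/226 = 0.823
Recall = 186/234 = 0.7949
F1 = 2·P·R/(P+R) = 2·TP/(2·TP+FP+FN) = 372/(372+40+48) = 372/460 = 0.8087

0.8087


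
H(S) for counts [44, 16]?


Probabilities: [44/60, 16/60] ≈ [0.7333, 0.2667]
H = -((44/60)·log₂(44/60) + (16/60)·log₂(16/60))
  = 0.8366 bits

0.8366 bits


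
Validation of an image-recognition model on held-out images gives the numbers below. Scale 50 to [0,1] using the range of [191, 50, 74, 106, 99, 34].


min=34, max=191
(50-34)/(191-34) = 16/157 = 0.1019

0.1019


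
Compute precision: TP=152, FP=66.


Precision = TP/(TP+FP)
= 152/(152+66)
= 152/218 = 69.72%

69.72%


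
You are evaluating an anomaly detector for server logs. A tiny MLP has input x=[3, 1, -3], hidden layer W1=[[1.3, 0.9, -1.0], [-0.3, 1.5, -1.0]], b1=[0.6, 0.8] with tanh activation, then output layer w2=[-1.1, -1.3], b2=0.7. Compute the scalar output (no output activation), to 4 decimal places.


z1[0] = (1.3)·(3) + (0.9)·(1) + (-1.0)·(-3) + 0.6 = 8.4
z1[1] = (-0.3)·(3) + (1.5)·(1) + (-1.0)·(-3) + 0.8 = 4.4
h = tanh(z1) = [1.0, 0.9997]
output = (-1.1)·(1.0) + (-1.3)·(0.9997) + 0.7 = -1.6996

-1.6996


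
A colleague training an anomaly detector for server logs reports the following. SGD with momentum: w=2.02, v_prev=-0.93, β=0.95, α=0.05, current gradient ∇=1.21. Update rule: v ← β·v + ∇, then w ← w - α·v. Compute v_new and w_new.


v_new = 0.95·-0.93 + 1.21 = -0.8835 + 1.21 = 0.3265
w_new = 2.02 - 0.05·0.3265 = 2.02 - 0.016325 = 2.003675

v_new=0.3265, w_new=2.003675


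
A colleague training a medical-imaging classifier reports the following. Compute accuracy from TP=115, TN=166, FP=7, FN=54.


Accuracy = (TP+TN)/(TP+TN+FP+FN)
= (115+166)/(342)
= 281/342 = 82.16%

82.16%


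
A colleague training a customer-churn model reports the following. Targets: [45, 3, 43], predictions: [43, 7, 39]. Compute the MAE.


Absolute errors: |45-43|=2, |3-7|=4, |43-39|=4
Sum = 10
MAE = 10/3 = 10/3

10/3


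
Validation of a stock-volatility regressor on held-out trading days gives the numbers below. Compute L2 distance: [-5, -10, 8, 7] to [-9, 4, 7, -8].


d = √((-5+ 9)² + (-10-4)² + (8-7)² + (7+ 8)²)
  = √(16 + 196 + 1 + 225)
  = √438 = 20.9284

20.9284


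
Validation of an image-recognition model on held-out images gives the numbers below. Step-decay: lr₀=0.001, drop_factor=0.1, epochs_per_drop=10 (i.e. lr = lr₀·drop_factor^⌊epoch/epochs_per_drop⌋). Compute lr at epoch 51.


n_drops = ⌊51/10⌋ = 5
lr = 0.001·0.1^5 = 0.001·0.00001 = 0.00000001

0.00000001


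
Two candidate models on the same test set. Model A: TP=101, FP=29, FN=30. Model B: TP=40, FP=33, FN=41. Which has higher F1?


Model A: P=101/130=0.7769, R=101/131=0.771, F1=2PR/(P+R)=2TP/(2TP+FP+FN)=202/261=0.7739
Model B: P=40/73=0.5479, R=40/81=0.4938, F1=2PR/(P+R)=2TP/(2TP+FP+FN)=80/154=0.5195
0.7739 > 0.5195 → Model A

Model A


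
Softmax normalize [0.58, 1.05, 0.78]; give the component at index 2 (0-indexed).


Exponentials: e^0.58=1.786, e^1.05=2.8577, e^0.78=2.1815
Sum = 6.8252
Softmax = [0.2617, 0.4187, 0.3196]
p[2] = 2.1815/6.8252 = 0.3196

0.3196


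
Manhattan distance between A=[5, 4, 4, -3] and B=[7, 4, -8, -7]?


d = |5-7| + |4-4| + |4+ 8| + |-3+ 7|
  = 2 + 0 + 12 + 4
  = 18

18


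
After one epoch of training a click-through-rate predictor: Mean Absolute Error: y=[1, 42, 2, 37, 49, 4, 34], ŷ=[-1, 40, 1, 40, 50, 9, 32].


Absolute errors: |1+ 1|=2, |42-40|=2, |2-1|=1, |37-40|=3, |49-50|=1, |4-9|=5, |34-32|=2
Sum = 16
MAE = 16/7 = 16/7

16/7


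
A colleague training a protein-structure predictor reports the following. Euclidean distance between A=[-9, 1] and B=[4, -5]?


d = √((-9-4)² + (1+ 5)²)
  = √(169 + 36)
  = √205 = 14.3178

14.3178


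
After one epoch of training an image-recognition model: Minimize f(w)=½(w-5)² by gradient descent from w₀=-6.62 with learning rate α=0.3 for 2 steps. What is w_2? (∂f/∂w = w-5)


step 1: grad = -6.62-5 = -11.62; w = -6.62 - 0.3·(-11.62) = -3.134
step 2: grad = -3.134-5 = -8.134; w = -3.134 - 0.3·(-8.134) = -0.6938

-0.6938


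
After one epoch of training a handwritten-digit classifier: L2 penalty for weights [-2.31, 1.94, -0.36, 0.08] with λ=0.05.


‖w‖₂² = (-2.31)² + (1.94)² + (-0.36)² + (0.08)²
     = 5.3361 + 3.7636 + 0.1296 + 0.0064
     = 9.2357
λ·‖w‖₂² = 0.05·9.2357 = 0.461785

0.461785


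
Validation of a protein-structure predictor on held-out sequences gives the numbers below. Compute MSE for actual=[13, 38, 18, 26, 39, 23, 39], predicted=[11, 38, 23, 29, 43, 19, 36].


Squared errors: (13-11)²=4, (38-38)²=0, (18-23)²=25, (26-29)²=9, (39-43)²=16, (23-19)²=16, (39-36)²=9
Sum = 79
MSE = 79/7 = 79/7

79/7


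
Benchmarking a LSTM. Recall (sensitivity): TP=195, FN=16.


Recall = TP/(TP+FN)
= 195/(195+16)
= 195/211 = 92.42%

92.42%


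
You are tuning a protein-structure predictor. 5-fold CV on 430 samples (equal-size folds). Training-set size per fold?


Fold size = 430/5 = 86
Training per fold = 430 - 86 = 344

344


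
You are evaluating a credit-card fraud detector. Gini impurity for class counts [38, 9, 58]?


Probabilities: [38/105, 9/105, 58/105] ≈ [0.3619, 0.0857, 0.5524]
Σpᵢ² = (1444 + 81 + 3364)/105² = 4889/11025
Gini = 1 - Σpᵢ² = 1 - 4889/11025 = 0.5566

0.5566


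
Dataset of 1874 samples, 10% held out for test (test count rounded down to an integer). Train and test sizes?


Test = ⌊1874·10/100⌋ = 187
Train = 1874 - 187 = 1687

Train: 1687, Test: 187


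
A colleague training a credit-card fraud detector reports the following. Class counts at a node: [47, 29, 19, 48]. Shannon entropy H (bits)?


Probabilities: [47/143, 29/143, 19/143, 48/143] ≈ [0.3287, 0.2028, 0.1329, 0.3357]
H = -((47/143)·log₂(47/143) + (29/143)·log₂(29/143) + (19/143)·log₂(19/143) + (48/143)·log₂(48/143))
  = 1.91 bits

1.91 bits


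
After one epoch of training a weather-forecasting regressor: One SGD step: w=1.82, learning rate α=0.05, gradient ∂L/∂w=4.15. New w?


w_new = w - α·∇
= 1.82 - 0.05·4.15
= 1.82 - 0.2075
= 1.6125

1.6125


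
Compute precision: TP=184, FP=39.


Precision = TP/(TP+FP)
= 184/(184+39)
= 184/223 = 82.51%

82.51%


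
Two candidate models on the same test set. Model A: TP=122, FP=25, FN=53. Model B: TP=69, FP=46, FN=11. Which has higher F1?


Model A: P=122/147=0.8299, R=122/175=0.6971, F1=2PR/(P+R)=2TP/(2TP+FP+FN)=244/322=0.7578
Model B: P=69/115=0.6, R=69/80=0.8625, F1=2PR/(P+R)=2TP/(2TP+FP+FN)=138/195=0.7077
0.7578 > 0.7077 → Model A

Model A


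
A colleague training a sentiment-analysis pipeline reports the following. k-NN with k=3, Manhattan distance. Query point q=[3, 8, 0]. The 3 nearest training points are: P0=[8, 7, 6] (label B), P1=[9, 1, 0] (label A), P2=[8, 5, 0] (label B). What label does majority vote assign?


d(q,P0) = 12  (label B)
d(q,P1) = 13  (label A)
d(q,P2) = 8  (label B)
Votes: A=1, B=2
Majority → B

B


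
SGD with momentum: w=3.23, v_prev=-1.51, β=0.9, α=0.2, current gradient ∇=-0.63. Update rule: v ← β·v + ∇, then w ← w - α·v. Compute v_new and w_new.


v_new = 0.9·-1.51 - 0.63 = -1.359 - 0.63 = -1.989
w_new = 3.23 - 0.2·-1.989 = 3.23 + 0.3978 = 3.6278

v_new=-1.989, w_new=3.6278


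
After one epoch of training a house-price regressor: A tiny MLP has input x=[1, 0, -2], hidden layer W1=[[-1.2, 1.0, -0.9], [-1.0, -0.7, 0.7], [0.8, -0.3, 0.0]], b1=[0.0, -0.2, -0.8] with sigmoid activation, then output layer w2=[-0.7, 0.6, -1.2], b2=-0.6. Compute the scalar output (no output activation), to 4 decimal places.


z1[0] = (-1.2)·(1) + (1.0)·(0) + (-0.9)·(-2) + 0.0 = 0.6
z1[1] = (-1.0)·(1) + (-0.7)·(0) + (0.7)·(-2) - 0.2 = -2.6
z1[2] = (0.8)·(1) + (-0.3)·(0) + (0.0)·(-2) - 0.8 = 0.0
h = sigmoid(z1) = [0.6457, 0.0691, 0.5]
output = (-0.7)·(0.6457) + (0.6)·(0.0691) + (-1.2)·(0.5) - 0.6 = -1.6105

-1.6105


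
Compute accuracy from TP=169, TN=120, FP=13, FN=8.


Accuracy = (TP+TN)/(TP+TN+FP+FN)
= (169+120)/(310)
= 289/310 = 93.23%

93.23%


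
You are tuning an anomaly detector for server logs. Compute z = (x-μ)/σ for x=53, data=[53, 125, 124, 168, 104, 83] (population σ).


μ = 109.5, σ = 36.0497
z = (53 - 109.5)/36.0497 = -1.5673

-1.5673


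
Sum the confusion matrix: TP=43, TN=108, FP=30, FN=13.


Total = TP + TN + FP + FN
= 43 + 108 + 30 + 13
= 194
(Predicted positive: 73, predicted negative: 121)

194


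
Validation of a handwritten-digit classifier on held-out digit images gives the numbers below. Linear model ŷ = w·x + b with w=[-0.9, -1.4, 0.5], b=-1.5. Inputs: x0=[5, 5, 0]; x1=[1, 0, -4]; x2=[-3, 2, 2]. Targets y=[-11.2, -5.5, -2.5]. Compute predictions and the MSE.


ŷ0 = (-0.9)·(5) + (-1.4)·(5) + (0.5)·(0) - 1.5 = -13.0
ŷ1 = (-0.9)·(1) + (-1.4)·(0) + (0.5)·(-4) - 1.5 = -4.4
ŷ2 = (-0.9)·(-3) + (-1.4)·(2) + (0.5)·(2) - 1.5 = -0.6
errors² = [3.24, 1.21, 3.61]
MSE = 8.0600/3 = 2.6867

2.6867


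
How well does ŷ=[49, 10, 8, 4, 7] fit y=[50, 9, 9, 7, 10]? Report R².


ȳ = 17
SS_res = Σ(y-ŷ)² = 21
SS_tot = Σ(y-ȳ)² = 1366
R² = 1 - SS_res/SS_tot = 1 - 0.0154 = 0.9846

0.9846


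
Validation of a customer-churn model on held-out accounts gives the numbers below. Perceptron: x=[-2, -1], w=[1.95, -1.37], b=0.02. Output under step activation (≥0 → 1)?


z = (-2)·(1.95) + (-1)·(-1.37) + 0.02
  = -2.51
step(z) = 0 (z<0)

0


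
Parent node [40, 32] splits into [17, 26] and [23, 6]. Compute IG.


Parent = [40, 32], H_parent = 0.9911
H_left = 0.9682 (n=43), H_right = 0.7355 (n=29)
H_children = (43/72)·0.9682 + (29/72)·0.7355 = 0.8745
IG = 0.9911 - 0.8745 = 0.1166

0.1166


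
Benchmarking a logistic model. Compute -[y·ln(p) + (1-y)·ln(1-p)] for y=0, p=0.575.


BCE = -[y·ln(p) + (1-y)·ln(1-p)]
= -0 - 1·ln(1-0.575)
= -ln(0.425) = 0.8557

0.8557


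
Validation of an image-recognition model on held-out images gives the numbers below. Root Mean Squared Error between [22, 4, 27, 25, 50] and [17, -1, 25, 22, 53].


MSE = 72/5 = 14.4
RMSE = √(72/5) = 3.7947

3.7947


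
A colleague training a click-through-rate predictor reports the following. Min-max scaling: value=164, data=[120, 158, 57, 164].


min=57, max=164
(164-57)/(164-57) = 107/107 = 1.0

1.0


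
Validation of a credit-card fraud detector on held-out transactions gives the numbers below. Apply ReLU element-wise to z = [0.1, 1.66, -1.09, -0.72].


ReLU(0.1) = max(0, 0.1) = 0.1
ReLU(1.66) = max(0, 1.66) = 1.66
ReLU(-1.09) = max(0, -1.09) = 0.0
ReLU(-0.72) = max(0, -0.72) = 0.0
result = [0.1, 1.66, 0.0, 0.0]

[0.1, 1.66, 0.0, 0.0]


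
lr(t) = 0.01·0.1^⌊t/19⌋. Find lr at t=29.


n_drops = ⌊29/19⌋ = 1
lr = 0.01·0.1^1 = 0.01·0.1 = 0.001

0.001


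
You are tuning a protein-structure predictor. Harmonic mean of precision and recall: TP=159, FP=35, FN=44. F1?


Precision = 159/194 = 0.8196
Recall = 159/203 = 0.7833
F1 = 2·P·R/(P+R) = 2·TP/(2·TP+FP+FN) = 318/(318+35+44) = 318/397 = 0.801

0.801


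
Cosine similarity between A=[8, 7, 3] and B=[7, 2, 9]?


A·B = 8·7 + 7·2 + 3·9 = 97
‖A‖ = √122 = 11.0454, ‖B‖ = √134 = 11.5758
cos = 97/(√122·√134) = 97/√16348 = 0.7586

0.7586


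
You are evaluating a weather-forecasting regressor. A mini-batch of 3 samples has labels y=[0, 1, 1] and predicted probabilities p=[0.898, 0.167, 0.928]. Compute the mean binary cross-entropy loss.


L[0] = -ln(1-0.898) = -ln(0.102) = 2.2828
L[1] = -ln(0.167) = 1.7898
L[2] = -ln(0.928) = 0.0747
mean = (2.2828 + 1.7898 + 0.0747)/3 = 1.3824

1.3824


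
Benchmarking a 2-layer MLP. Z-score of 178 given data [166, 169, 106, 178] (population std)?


μ = 154.75, σ = 28.4901
z = (178 - 154.75)/28.4901 = 0.8161

0.8161


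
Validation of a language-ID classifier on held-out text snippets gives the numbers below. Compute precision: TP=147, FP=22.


Precision = TP/(TP+FP)
= 147/(147+22)
= 147/169 = 86.98%

86.98%


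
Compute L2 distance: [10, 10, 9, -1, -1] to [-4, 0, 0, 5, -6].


d = √((10+ 4)² + (10-0)² + (9-0)² + (-1-5)² + (-1+ 6)²)
  = √(196 + 100 + 81 + 36 + 25)
  = √438 = 20.9284

20.9284


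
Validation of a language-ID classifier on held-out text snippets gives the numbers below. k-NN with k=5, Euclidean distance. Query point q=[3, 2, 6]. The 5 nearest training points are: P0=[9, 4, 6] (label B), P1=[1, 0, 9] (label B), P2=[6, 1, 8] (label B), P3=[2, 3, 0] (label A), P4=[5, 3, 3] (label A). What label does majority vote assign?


d(q,P0) = 6.3246  (label B)
d(q,P1) = 4.1231  (label B)
d(q,P2) = 3.7417  (label B)
d(q,P3) = 6.1644  (label A)
d(q,P4) = 3.7417  (label A)
Votes: A=2, B=3
Majority → B

B


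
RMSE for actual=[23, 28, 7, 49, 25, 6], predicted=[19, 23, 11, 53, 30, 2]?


MSE = 114/6 = 19
RMSE = √(114/6) = 4.3589

4.3589


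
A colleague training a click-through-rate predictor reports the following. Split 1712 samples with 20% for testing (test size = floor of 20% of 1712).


Test = ⌊1712·20/100⌋ = 342
Train = 1712 - 342 = 1370

Train: 1370, Test: 342


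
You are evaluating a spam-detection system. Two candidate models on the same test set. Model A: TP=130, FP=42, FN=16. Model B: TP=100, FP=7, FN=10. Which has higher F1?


Model A: P=130/172=0.7558, R=130/146=0.8904, F1=2PR/(P+R)=2TP/(2TP+FP+FN)=260/318=0.8176
Model B: P=100/107=0.9346, R=100/110=0.9091, F1=2PR/(P+R)=2TP/(2TP+FP+FN)=200/217=0.9217
0.8176 < 0.9217 → Model B

Model B


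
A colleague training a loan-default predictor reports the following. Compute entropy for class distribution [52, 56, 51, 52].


Probabilities: [52/211, 56/211, 51/211, 52/211] ≈ [0.2464, 0.2654, 0.2417, 0.2464]
H = -((52/211)·log₂(52/211) + (56/211)·log₂(56/211) + (51/211)·log₂(51/211) + (52/211)·log₂(52/211))
  = 1.9991 bits

1.9991 bits


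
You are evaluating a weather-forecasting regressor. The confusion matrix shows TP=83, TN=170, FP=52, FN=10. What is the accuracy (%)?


Accuracy = (TP+TN)/(TP+TN+FP+FN)
= (83+170)/(315)
= 253/315 = 80.32%

80.32%


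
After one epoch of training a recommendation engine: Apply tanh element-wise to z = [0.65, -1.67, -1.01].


tanh(0.65) = 0.5717
tanh(-1.67) = -0.9316
tanh(-1.01) = -0.7658
result = [0.5717, -0.9316, -0.7658]

[0.5717, -0.9316, -0.7658]


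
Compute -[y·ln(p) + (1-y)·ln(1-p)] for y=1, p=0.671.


BCE = -[y·ln(p) + (1-y)·ln(1-p)]
= -1·ln(0.671) - 0
= -ln(0.671) = 0.399

0.399


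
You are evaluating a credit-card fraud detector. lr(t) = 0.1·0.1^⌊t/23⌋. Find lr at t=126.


n_drops = ⌊126/23⌋ = 5
lr = 0.1·0.1^5 = 0.1·0.00001 = 0.000001

0.000001


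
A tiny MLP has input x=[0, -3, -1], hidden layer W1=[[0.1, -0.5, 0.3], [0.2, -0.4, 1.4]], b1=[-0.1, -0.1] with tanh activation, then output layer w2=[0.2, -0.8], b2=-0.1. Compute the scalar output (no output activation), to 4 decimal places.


z1[0] = (0.1)·(0) + (-0.5)·(-3) + (0.3)·(-1) - 0.1 = 1.1
z1[1] = (0.2)·(0) + (-0.4)·(-3) + (1.4)·(-1) - 0.1 = -0.3
h = tanh(z1) = [0.8005, -0.2913]
output = (0.2)·(0.8005) + (-0.8)·(-0.2913) - 0.1 = 0.2931

0.2931


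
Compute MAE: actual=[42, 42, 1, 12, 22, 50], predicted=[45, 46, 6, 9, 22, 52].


Absolute errors: |42-45|=3, |42-46|=4, |1-6|=5, |12-9|=3, |22-22|=0, |50-52|=2
Sum = 17
MAE = 17/6 = 17/6

17/6


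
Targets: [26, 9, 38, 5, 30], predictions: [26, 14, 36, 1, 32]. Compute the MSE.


Squared errors: (26-26)²=0, (9-14)²=25, (38-36)²=4, (5-1)²=16, (30-32)²=4
Sum = 49
MSE = 49/5 = 49/5

49/5
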